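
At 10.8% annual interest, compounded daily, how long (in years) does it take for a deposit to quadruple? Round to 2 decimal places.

12.84 years

(1 + 0.00029589)^(365t) = 4.
365t = ln 4 / ln(1 + 0.00029589) ≈ 1.3863/0.000295847 ≈ 4685.8546.
t ≈ 12.8380.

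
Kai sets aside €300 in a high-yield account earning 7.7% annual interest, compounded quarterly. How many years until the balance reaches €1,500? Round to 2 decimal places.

21.10 years

We need (1 + 0.01925)^(4t) = 5, so 4t = ln 5 / ln 1.01925 ≈ 84.4093.
t ≈ 84.4093/4 = 21.1023 years.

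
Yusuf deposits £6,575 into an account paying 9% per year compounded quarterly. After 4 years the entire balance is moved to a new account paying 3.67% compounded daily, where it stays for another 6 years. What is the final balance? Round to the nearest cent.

After 4 years at 9%: 6,575 × 1.4276214575 ≈ 9,386.6111.
Then 6 years at 3.67%: 9,386.6111 × 1.2463121746 ≈ 11,698.6477.

£11,698.65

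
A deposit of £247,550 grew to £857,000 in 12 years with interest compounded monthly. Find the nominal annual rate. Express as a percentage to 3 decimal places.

(1 + r/12)^144 = 857,000/247,550 = 3.46193.
1 + r/12 = 3.46193^(1/144) ≈ 1.008661, so r/12 ≈ 0.00866108.
r ≈ 12·0.00866108 = 10.39329%.

10.393%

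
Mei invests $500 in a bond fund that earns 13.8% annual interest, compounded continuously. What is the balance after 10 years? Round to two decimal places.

$1,987.45

A = P·e^(rt) = 500·e^(0.138·10) = 500·e^1.38.
e^1.38 ≈ 3.974901627, so A ≈ 1,987.4508.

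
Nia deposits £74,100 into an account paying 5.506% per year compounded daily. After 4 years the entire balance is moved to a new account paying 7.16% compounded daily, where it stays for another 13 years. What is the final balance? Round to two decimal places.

After 4 years at 5.506%: 74,100 × 1.24635512294 ≈ 92,354.9146.
Then 13 years at 7.16%: 92,354.9146 × 2.53630606411 ≈ 234,240.3300.

£234,240.33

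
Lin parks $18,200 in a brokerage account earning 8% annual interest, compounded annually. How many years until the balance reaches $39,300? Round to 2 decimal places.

We need (1 + 0.08)^t = 2.1593, so t = ln 2.1593 / ln 1.08 ≈ 10.0025.

10.00 years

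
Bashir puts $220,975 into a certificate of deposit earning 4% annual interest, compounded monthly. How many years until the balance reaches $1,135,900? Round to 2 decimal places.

41.00 years

(1 + 0.00333333)^(12t) = 1,135,900/220,975 = 5.1404.
12t·ln(1 + 0.00333333) = ln(5.1404); 12t = 1.6371/0.00332779 ≈ 491.9574.
t ≈ 40.9965 years.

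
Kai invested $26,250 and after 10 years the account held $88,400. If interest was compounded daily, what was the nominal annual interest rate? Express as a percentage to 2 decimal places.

12.14%

(1 + r/365)^3650 = 88,400/26,250 = 3.36762.
1 + r/365 = 3.36762^(1/3650) ≈ 1.000333, so r/365 ≈ 0.000332715.
r ≈ 365·0.000332715 = 12.14408%.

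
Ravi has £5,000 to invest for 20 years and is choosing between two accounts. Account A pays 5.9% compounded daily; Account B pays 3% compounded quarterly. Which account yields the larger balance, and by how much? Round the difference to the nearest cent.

Account A growth factor: (1 + 0.059/365)^7300 ≈ 3.2540638819; balance ≈ 16,270.3194.
Account B growth factor: (1 + 0.0075)^80 ≈ 1.81804398; balance ≈ 9,090.2199.
Account A is larger by 7,180.0995.

Account A, by £7,180.10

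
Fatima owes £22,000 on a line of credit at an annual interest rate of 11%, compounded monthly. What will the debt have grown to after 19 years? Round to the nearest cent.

£176,182.68

Growth factor = (1 + 0.11/12)^228 ≈ 8.00830375836.
A ≈ 22,000 × 8.00830375836 ≈ 176,182.6827.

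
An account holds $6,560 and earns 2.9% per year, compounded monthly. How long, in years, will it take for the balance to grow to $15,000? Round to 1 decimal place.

28.6 years

We need (1 + 0.00241667)^(12t) = 2.2866, so 12t = ln 2.2866 / ln 1.002417 ≈ 342.6449.
t ≈ 342.6449/12 = 28.5537 years.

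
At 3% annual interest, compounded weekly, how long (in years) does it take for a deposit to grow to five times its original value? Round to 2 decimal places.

53.66 years

(1 + 0.000576923)^(52t) = 5.
52t = ln 5 / ln(1 + 0.000576923) ≈ 1.6094/0.000576757 ≈ 2790.4970.
t ≈ 53.6634.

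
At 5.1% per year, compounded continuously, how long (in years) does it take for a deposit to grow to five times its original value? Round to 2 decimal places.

31.56 years

e^(0.051t) = 5, so 0.051t = ln 5 ≈ 1.6094.
t ≈ 1.6094/0.051 ≈ 31.5576.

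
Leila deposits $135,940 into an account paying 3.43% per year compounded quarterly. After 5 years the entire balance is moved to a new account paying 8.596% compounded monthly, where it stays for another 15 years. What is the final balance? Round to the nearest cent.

Phase 1: 135,940·(1 + 0.008575)^20 ≈ 161,254.2775.
Phase 2: 161,254.2775·(1 + 0.08596/12)^180 ≈ 582,766.2823.

$582,766.28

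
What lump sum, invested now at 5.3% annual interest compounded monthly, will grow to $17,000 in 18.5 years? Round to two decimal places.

$6,390.88

Periodic rate = 5.3%/12 = 0.00441667; 222 periods.
P = 17,000/(1 + 0.053/12)^222 ≈ 17,000/2.6600397962 ≈ 6,390.8818.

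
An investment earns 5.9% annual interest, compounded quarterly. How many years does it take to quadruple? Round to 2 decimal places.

23.67 years

(1 + 0.01475)^(4t) = 4.
4t = ln 4 / ln(1 + 0.01475) ≈ 1.3863/0.0146423 ≈ 94.6775.
t ≈ 23.6694.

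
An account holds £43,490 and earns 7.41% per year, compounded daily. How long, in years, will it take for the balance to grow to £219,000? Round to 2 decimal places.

21.82 years

We need (1 + 0.000203014)^(365t) = 5.0356, so 365t = ln 5.0356 / ln 1.000203 ≈ 7963.5256.
t ≈ 7963.5256/365 = 21.8179 years.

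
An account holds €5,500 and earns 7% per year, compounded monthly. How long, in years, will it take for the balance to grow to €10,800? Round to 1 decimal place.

9.7 years

(1 + 0.00583333)^(12t) = 10,800/5,500 = 1.9636.
12t·ln(1 + 0.00583333) = ln(1.9636); 12t = 0.6748/0.00581639 ≈ 116.0167.
t ≈ 9.6681 years.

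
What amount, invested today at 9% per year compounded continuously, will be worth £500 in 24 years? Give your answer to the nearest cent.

£57.66

P = A·e^(−rt) = 500·e^(−2.16).
e^(−2.16) ≈ 0.115325121, so P ≈ 57.6626.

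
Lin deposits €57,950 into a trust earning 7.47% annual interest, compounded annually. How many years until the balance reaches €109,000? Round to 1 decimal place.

8.8 years

We need (1 + 0.0747)^t = 1.8809, so t = ln 1.8809 / ln 1.0747 ≈ 8.7695.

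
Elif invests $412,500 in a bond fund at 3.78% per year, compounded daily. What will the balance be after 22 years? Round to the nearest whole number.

$947,468

Periodic rate = 3.78%/365 = 0.000103562; periods = 365·22 = 8030.
A = 412,500·(1 + 0.0378/365)^8030 ≈ 412,500·2.29689208565 ≈ 947,467.9853.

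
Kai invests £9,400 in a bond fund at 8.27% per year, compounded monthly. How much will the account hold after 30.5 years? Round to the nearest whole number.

£116,095

Periodic rate = 8.27%/12 = 0.00689167; periods = 12·30.5 = 366.
A = 9,400·(1 + 0.0827/12)^366 ≈ 9,400·12.3505195385 ≈ 116,094.8837.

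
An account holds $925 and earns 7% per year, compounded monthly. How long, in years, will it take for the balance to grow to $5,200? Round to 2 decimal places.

We need (1 + 0.00583333)^(12t) = 5.6216, so 12t = ln 5.6216 / ln 1.005833 ≈ 296.8545.
t ≈ 296.8545/12 = 24.7379 years.

24.74 years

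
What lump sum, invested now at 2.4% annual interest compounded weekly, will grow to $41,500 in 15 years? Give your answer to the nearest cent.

$28,955.97

Growth factor = (1 + 0.024/52)^780 ≈ 1.4332103795.
P = 41,500/1.4332103795 ≈ 28,955.9723.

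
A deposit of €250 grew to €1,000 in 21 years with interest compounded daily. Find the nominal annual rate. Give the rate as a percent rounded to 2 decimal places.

(1 + r/365)^7665 = 1,000/250 = 4.
1 + r/365 = 4^(1/7665) ≈ 1.000181, so r/365 ≈ 0.000180877.
r ≈ 365·0.000180877 = 6.60200%.

6.60%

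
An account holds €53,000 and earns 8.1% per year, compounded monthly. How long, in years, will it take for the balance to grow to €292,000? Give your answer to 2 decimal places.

21.14 years

(1 + 0.00675)^(12t) = 292,000/53,000 = 5.5094.
12t·ln(1 + 0.00675) = ln(5.5094); 12t = 1.7065/0.00672732 ≈ 253.6614.
t ≈ 21.1385 years.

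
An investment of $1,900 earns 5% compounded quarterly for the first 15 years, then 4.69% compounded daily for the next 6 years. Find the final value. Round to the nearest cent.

After 15 years at 5%: 1,900 × 2.107181347 ≈ 4,003.6446.
Then 6 years at 4.69%: 4,003.6446 × 1.324959539 ≈ 5,304.6671.

$5,304.67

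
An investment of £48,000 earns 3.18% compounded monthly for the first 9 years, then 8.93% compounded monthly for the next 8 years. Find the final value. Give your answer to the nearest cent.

£130,161.69

After 9 years at 3.18%: 48,000 × 1.33085481473 ≈ 63,881.0311.
Then 8 years at 8.93%: 63,881.0311 × 2.03756394755 ≈ 130,161.6859.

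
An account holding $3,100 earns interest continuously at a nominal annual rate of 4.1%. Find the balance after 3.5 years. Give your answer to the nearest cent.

A = P·e^(rt) = 3,100·e^(0.041·3.5) = 3,100·e^0.1435.
e^0.1435 ≈ 1.154306811, so A ≈ 3,578.3511.

$3,578.35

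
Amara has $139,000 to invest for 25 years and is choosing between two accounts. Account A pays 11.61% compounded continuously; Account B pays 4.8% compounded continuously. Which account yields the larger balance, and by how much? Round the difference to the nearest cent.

Account A growth factor: e^(0.1161·25) = e^2.9025 ≈ 18.21963757443; balance ≈ 2,532,529.6228.
Account B growth factor: e^(0.048·25) = e^1.2 ≈ 3.32011692274; balance ≈ 461,496.2523.
Account A is larger by 2,071,033.3706.

Account A, by $2,071,033.37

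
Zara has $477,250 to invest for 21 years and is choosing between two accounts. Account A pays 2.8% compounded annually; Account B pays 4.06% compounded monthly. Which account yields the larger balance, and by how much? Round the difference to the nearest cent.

Account B, by $265,576.12

A: (1 + 0.028)^21 ≈ 1.78589288829, so 477,250 × 1.78589288829 ≈ 852,317.3809.
B: (1 + 0.0406/12)^252 ≈ 2.342364595369, so 477,250 × 2.342364595369 ≈ 1,117,893.5031.
Difference ≈ 265,576.1222 in favor of B.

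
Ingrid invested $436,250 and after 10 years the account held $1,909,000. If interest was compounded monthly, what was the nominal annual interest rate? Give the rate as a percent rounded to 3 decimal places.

The 120-period growth factor is 1,909,000/436,250 = 4.37593.
r/12 = 4.37593^(1/120) − 1 ≈ 0.012377, so r ≈ 12·0.012377 = 14.85236%.

14.852%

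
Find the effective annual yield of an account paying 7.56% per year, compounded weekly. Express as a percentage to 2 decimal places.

7.85%

One year is 52 periods at 0.00145385 each: (1 + 0.00145385)^52 ≈ 1.078472.
EAR = 1.078472 − 1 ≈ 7.84719%.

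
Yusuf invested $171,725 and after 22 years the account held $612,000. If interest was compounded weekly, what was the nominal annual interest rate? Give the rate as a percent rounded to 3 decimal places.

(1 + r/52)^1144 = 612,000/171,725 = 3.56384.
1 + r/52 = 3.56384^(1/1144) ≈ 1.001111, so r/52 ≈ 0.00111149.
r ≈ 52·0.00111149 = 5.77975%.

5.780%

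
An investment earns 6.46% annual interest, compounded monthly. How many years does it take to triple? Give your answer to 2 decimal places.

(1 + 0.00538333)^(12t) = 3.
12t = ln 3 / ln(1 + 0.00538333) ≈ 1.0986/0.00536889 ≈ 204.6254.
t ≈ 17.0521.

17.05 years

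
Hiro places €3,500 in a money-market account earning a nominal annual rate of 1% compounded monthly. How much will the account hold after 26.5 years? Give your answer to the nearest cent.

€4,561.51

Periodic rate = 1%/12 = 0.000833333; periods = 12·26.5 = 318.
A = 3,500·(1 + 0.01/12)^318 ≈ 3,500·1.303287143 ≈ 4,561.5050.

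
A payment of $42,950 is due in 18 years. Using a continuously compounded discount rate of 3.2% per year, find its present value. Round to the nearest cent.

P = A·e^(−rt) = 42,950·e^(−0.576).
e^(−0.576) ≈ 0.5621424452, so P ≈ 24,144.0180.

$24,144.02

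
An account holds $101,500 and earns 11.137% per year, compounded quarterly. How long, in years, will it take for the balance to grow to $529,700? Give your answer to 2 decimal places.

15.04 years

We need (1 + 0.0278425)^(4t) = 5.2187, so 4t = ln 5.2187 / ln 1.027842 ≈ 60.1651.
t ≈ 60.1651/4 = 15.0413 years.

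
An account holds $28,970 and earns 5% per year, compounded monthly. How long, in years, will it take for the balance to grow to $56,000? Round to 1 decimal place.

13.2 years

We need (1 + 0.00416667)^(12t) = 1.933, so 12t = ln 1.933 / ln 1.004167 ≈ 158.5111.
t ≈ 158.5111/12 = 13.2093 years.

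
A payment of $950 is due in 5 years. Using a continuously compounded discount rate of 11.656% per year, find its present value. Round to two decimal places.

P = A·e^(−rt) = 950·e^(−0.5828).
e^(−0.5828) ≈ 0.558332844, so P ≈ 530.4162.

$530.42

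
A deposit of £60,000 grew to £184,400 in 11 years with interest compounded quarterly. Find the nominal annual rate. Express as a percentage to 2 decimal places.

10.34%

(1 + r/4)^44 = 184,400/60,000 = 3.07333.
1 + r/4 = 3.07333^(1/44) ≈ 1.025846, so r/4 ≈ 0.0258457.
r ≈ 4·0.0258457 = 10.33828%.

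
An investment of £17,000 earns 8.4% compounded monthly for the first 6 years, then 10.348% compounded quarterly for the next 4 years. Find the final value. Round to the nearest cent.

Phase 1: 17,000·(1 + 0.007)^72 ≈ 28,091.2330.
Phase 2: 28,091.2330·(1 + 0.02587)^16 ≈ 42,271.5407.

£42,271.54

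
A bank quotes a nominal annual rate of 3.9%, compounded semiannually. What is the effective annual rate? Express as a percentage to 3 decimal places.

3.938%

EAR = (1 + 3.9%/2)^2 − 1 = (1 + 0.0195)^2 − 1.
(1 + 0.0195)^2 ≈ 1.03938, so EAR ≈ 3.93803%.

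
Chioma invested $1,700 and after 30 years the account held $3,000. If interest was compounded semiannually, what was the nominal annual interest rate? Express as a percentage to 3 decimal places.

1.902%

(1 + r/2)^60 = 3,000/1,700 = 1.76471.
1 + r/2 = 1.76471^(1/60) ≈ 1.009511, so r/2 ≈ 0.00951135.
r ≈ 2·0.00951135 = 1.90227%.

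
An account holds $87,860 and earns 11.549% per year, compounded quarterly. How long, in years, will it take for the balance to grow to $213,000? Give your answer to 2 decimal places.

7.78 years

We need (1 + 0.0288725)^(4t) = 2.4243, so 4t = ln 2.4243 / ln 1.028873 ≈ 31.1116.
t ≈ 31.1116/4 = 7.7779 years.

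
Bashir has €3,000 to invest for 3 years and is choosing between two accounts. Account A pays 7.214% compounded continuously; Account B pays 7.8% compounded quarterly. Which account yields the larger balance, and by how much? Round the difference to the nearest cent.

Account A growth factor: e^(0.07214·3) = e^0.21642 ≈ 1.241623751; balance ≈ 3,724.8713.
Account B growth factor: (1 + 0.0195)^12 ≈ 1.260801629; balance ≈ 3,782.4049.
Account B is larger by 57.5336.

Account B, by €57.53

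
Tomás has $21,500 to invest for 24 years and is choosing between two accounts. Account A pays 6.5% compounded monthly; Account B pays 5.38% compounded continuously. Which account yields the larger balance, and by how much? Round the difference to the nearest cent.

Account A, by $23,686.14

A: (1 + 0.065/12)^288 ≈ 4.73882964665, so 21,500 × 4.73882964665 ≈ 101,884.8374.
B: e^(0.0538·24) = e^1.2912 ≈ 3.6371485163, so 21,500 × 3.6371485163 ≈ 78,198.6931.
Difference ≈ 23,686.1443 in favor of A.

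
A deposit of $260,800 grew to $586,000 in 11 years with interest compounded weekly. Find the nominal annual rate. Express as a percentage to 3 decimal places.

7.365%

The 572-period growth factor is 586,000/260,800 = 2.24693.
r/52 = 2.24693^(1/572) − 1 ≈ 0.00141633, so r ≈ 52·0.00141633 = 7.36490%.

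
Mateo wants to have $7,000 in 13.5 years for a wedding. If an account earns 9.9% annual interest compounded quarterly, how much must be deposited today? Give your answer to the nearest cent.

$1,869.52

Periodic rate = 9.9%/4 = 0.02475; 54 periods.
P = 7,000/(1 + 0.02475)^54 ≈ 7,000/3.744277752 ≈ 1,869.5194.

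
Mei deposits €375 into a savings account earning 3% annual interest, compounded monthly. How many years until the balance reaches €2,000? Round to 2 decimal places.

We need (1 + 0.0025)^(12t) = 5.3333, so 12t = ln 5.3333 / ln 1.0025 ≈ 670.4272.
t ≈ 670.4272/12 = 55.8689 years.

55.87 years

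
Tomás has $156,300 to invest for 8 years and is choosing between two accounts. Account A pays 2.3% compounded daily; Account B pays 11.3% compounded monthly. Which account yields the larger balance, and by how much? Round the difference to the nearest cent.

A: (1 + 0.023/365)^2920 ≈ 1.20200885501, so 156,300 × 1.20200885501 ≈ 187,873.9840.
B: (1 + 0.113/12)^96 ≈ 2.45903795851, so 156,300 × 2.45903795851 ≈ 384,347.6329.
Difference ≈ 196,473.6489 in favor of B.

Account B, by $196,473.65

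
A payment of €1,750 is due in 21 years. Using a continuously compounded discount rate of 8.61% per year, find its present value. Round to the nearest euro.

P = A·e^(−rt) = 1,750·e^(−1.8081).
e^(−1.8081) ≈ 0.1639653752, so P ≈ 286.9394.

€287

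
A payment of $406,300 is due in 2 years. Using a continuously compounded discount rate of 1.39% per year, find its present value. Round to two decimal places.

$395,160.42

P = A·e^(−rt) = 406,300·e^(−0.0278).
e^(−0.0278) ≈ 0.972582863924, so P ≈ 395,160.4176.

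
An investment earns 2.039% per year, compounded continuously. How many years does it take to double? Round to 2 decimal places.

33.99 years

e^(0.02039t) = 2, so 0.02039t = ln 2 ≈ 0.69315.
t ≈ 0.69315/0.02039 ≈ 33.9945.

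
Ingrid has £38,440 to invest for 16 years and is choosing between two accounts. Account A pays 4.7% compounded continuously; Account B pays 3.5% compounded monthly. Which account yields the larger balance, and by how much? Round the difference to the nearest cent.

Account A growth factor: e^(0.047·16) = e^0.752 ≈ 2.1212382535; balance ≈ 81,540.3985.
Account B growth factor: (1 + 0.035/12)^192 ≈ 1.7492461397; balance ≈ 67,241.0216.
Account A is larger by 14,299.3769.

Account A, by £14,299.38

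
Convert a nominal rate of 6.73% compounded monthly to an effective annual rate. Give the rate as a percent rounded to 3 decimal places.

6.942%

One year is 12 periods at 0.00560833 each: (1 + 0.00560833)^12 ≈ 1.069415.
EAR = 1.069415 − 1 ≈ 6.94152%.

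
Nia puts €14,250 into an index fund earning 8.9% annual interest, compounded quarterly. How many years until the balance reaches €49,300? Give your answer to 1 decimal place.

We need (1 + 0.02225)^(4t) = 3.4596, so 4t = ln 3.4596 / ln 1.02225 ≈ 56.4011.
t ≈ 56.4011/4 = 14.1003 years.

14.1 years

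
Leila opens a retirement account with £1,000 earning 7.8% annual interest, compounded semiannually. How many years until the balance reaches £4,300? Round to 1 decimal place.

19.1 years

We need (1 + 0.039)^(2t) = 4.3, so 2t = ln 4.3 / ln 1.039 ≈ 38.1250.
t ≈ 38.1250/2 = 19.0625 years.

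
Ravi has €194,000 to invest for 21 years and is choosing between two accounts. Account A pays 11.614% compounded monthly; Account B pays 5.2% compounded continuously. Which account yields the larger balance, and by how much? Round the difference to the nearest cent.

A: (1 + 0.11614/12)^252 ≈ 11.32727083245, so 194,000 × 11.32727083245 ≈ 2,197,490.5415.
B: e^(0.052·21) = e^1.092 ≈ 2.98022857322, so 194,000 × 2.98022857322 ≈ 578,164.3432.
Difference ≈ 1,619,326.1983 in favor of A.

Account A, by €1,619,326.20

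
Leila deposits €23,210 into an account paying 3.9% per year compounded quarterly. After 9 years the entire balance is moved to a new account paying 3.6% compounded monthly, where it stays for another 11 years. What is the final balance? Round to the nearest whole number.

After 9 years at 3.9%: 23,210 × 1.4180744306 ≈ 32,913.5075.
Then 11 years at 3.6%: 32,913.5075 × 1.4849887335 ≈ 48,876.1879.

€48,876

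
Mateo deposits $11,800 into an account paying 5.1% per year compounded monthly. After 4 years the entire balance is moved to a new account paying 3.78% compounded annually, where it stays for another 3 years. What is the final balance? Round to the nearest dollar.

$16,167

Phase 1: 11,800·(1 + 0.00425)^48 ≈ 14,464.0644.
Phase 2: 14,464.0644·(1 + 0.0378)^3 ≈ 16,167.0710.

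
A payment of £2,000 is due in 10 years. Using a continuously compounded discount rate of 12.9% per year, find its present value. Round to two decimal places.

P = A·e^(−rt) = 2,000·e^(−1.29).
e^(−1.29) ≈ 0.2752707831, so P ≈ 550.5416.

£550.54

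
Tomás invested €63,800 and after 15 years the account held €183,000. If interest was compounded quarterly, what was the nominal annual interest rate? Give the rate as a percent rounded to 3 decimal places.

The 60-period growth factor is 183,000/63,800 = 2.86834.
r/4 = 2.86834^(1/60) − 1 ≈ 0.0177173, so r ≈ 4·0.0177173 = 7.08694%.

7.087%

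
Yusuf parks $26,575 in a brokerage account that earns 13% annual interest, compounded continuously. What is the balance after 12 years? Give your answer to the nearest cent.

A = P·e^(rt) = 26,575·e^(0.13·12) = 26,575·e^1.56.
e^1.56 ≈ 4.75882124514, so A ≈ 126,465.6746.

$126,465.67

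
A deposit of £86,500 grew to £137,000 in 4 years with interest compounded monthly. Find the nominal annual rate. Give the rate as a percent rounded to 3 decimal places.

(1 + r/12)^48 = 137,000/86,500 = 1.58382.
1 + r/12 = 1.58382^(1/48) ≈ 1.009626, so r/12 ≈ 0.00962596.
r ≈ 12·0.00962596 = 11.55115%.

11.551%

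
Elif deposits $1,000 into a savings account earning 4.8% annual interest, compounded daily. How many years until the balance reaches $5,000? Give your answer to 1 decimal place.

33.5 years

We need (1 + 0.000131507)^(365t) = 5, so 365t = ln 5 / ln 1.000132 ≈ 12239.2388.
t ≈ 12239.2388/365 = 33.5322 years.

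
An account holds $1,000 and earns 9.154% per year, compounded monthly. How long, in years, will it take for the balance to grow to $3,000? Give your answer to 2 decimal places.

(1 + 0.00762833)^(12t) = 3,000/1,000 = 3.
12t·ln(1 + 0.00762833) = ln(3); 12t = 1.0986/0.00759938 ≈ 144.5660.
t ≈ 12.0472 years.

12.05 years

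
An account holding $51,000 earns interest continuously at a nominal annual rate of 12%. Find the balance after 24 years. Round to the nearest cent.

A = P·e^(rt) = 51,000·e^(0.12·24) = 51,000·e^2.88.
e^2.88 ≈ 17.8142731796, so A ≈ 908,527.9322.

$908,527.93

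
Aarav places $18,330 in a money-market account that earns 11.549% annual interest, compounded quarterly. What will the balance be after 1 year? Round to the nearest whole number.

Growth factor = (1 + 0.0288725)^4 ≈ 1.1205886974.
A ≈ 18,330 × 1.1205886974 ≈ 20,540.3908.

$20,540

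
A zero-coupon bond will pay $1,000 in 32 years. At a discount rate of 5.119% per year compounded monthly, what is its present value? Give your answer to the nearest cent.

Growth factor = (1 + 0.05119/12)^384 ≈ 5.1273862.
P = 1,000/5.1273862 ≈ 195.0311.

$195.03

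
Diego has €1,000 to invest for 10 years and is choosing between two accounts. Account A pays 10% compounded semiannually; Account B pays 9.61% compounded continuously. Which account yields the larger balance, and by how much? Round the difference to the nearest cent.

A: (1 + 0.05)^20 ≈ 2.653297705, so 1,000 × 2.653297705 ≈ 2,653.2977.
B: e^(0.0961·10) = e^0.961 ≈ 2.614309476, so 1,000 × 2.614309476 ≈ 2,614.3095.
Difference ≈ 38.9882 in favor of A.

Account A, by €38.99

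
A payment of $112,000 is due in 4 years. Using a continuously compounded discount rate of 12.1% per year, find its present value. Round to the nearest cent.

P = A·e^(−rt) = 112,000·e^(−0.484).
e^(−0.484) ≈ 0.616313201912, so P ≈ 69,027.0786.

$69,027.08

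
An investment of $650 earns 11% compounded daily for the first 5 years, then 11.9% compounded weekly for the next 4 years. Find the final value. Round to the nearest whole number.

Phase 1: 650·(1 + 0.11/365)^1825 ≈ 1,126.5211.
Phase 2: 1,126.5211·(1 + 0.119/52)^208 ≈ 1,812.2885.

$1,812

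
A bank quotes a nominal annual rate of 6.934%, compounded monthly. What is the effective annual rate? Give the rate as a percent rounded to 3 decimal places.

EAR = (1 + 6.934%/12)^12 − 1 = (1 + 0.00577833)^12 − 1.
(1 + 0.00577833)^12 ≈ 1.071587, so EAR ≈ 7.15867%.

7.159%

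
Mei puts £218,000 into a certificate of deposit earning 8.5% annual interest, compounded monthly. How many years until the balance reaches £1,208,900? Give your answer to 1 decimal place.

(1 + 0.00708333)^(12t) = 1,208,900/218,000 = 5.5454.
12t·ln(1 + 0.00708333) = ln(5.5454); 12t = 1.713/0.00705836 ≈ 242.6867.
t ≈ 20.2239 years.

20.2 years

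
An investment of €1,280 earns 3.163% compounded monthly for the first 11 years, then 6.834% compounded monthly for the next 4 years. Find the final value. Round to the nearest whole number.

Phase 1: 1,280·(1 + 0.03163/12)^132 ≈ 1,811.8209.
Phase 2: 1,811.8209·(1 + 0.005695)^48 ≈ 2,379.5631.

€2,380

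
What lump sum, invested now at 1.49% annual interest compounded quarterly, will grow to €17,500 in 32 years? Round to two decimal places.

Growth factor = (1 + 0.003725)^128 ≈ 1.6094848505.
P = 17,500/1.6094848505 ≈ 10,873.0443.

€10,873.04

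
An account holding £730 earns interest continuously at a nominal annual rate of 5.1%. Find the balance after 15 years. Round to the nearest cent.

£1,568.77

A = P·e^(rt) = 730·e^(0.051·15) = 730·e^0.765.
e^0.765 ≈ 2.148994375, so A ≈ 1,568.7659.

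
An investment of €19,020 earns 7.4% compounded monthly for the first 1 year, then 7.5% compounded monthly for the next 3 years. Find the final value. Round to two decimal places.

€25,624.88

Phase 1: 19,020·(1 + 0.074/12)^12 ≈ 20,476.2120.
Phase 2: 20,476.2120·(1 + 0.00625)^36 ≈ 25,624.8764.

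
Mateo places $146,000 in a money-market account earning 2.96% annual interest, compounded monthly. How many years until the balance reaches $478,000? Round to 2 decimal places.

40.12 years

We need (1 + 0.00246667)^(12t) = 3.274, so 12t = ln 3.274 / ln 1.002467 ≈ 481.4052.
t ≈ 481.4052/12 = 40.1171 years.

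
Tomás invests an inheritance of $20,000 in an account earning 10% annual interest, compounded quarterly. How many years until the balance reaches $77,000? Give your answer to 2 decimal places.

We need (1 + 0.025)^(4t) = 3.85, so 4t = ln 3.85 / ln 1.025 ≈ 54.5942.
t ≈ 54.5942/4 = 13.6485 years.

13.65 years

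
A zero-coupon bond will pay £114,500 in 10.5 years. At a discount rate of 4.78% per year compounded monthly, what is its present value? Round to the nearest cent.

£69,385.08

Growth factor = (1 + 0.0478/12)^126 ≈ 1.65021078648.
P = 114,500/1.65021078648 ≈ 69,385.0755.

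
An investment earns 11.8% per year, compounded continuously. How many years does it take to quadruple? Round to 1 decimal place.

e^(0.118t) = 4, so 0.118t = ln 4 ≈ 1.3863.
t ≈ 1.3863/0.118 ≈ 11.7483.

11.7 years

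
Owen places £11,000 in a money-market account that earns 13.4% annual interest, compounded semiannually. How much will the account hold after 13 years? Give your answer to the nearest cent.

£59,383.75

Periodic rate = 13.4%/2 = 0.067; periods = 2·13 = 26.
A = 11,000·(1 + 0.067)^26 ≈ 11,000·5.3985223666 ≈ 59,383.7460.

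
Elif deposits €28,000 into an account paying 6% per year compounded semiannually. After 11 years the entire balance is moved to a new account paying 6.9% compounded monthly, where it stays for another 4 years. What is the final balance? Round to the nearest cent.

Phase 1: 28,000·(1 + 0.03)^22 ≈ 53,650.8954.
Phase 2: 53,650.8954·(1 + 0.00575)^48 ≈ 70,647.8508.

€70,647.85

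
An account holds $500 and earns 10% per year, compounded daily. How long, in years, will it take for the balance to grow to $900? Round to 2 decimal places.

5.88 years

(1 + 0.000273973)^(365t) = 900/500 = 1.8.
365t·ln(1 + 0.000273973) = ln(1.8); 365t = 0.58779/0.000273935 ≈ 2145.7152.
t ≈ 5.8787 years.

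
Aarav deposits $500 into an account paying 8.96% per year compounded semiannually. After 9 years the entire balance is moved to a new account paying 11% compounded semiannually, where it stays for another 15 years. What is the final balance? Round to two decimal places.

$5,484.55

After 9 years at 8.96%: 500 × 2.200882974 ≈ 1,100.4415.
Then 15 years at 11%: 1,100.4415 × 4.983951288 ≈ 5,484.5468.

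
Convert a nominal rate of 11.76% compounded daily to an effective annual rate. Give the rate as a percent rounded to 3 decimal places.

12.477%

EAR = (1 + 11.76%/365)^365 − 1 = (1 + 0.000322192)^365 − 1.
(1 + 0.000322192)^365 ≈ 1.124773, so EAR ≈ 12.47728%.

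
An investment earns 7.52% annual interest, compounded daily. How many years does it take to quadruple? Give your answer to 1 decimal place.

(1 + 0.000206027)^(365t) = 4.
365t = ln 4 / ln(1 + 0.000206027) ≈ 1.3863/0.000206006 ≈ 6729.3825.
t ≈ 18.4367.

18.4 years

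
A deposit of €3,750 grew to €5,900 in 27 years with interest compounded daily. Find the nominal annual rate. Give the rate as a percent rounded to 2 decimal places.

1.68%

(1 + r/365)^9855 = 5,900/3,750 = 1.57333.
1 + r/365 = 1.57333^(1/9855) ≈ 1.000046, so r/365 ≈ 0.0000459875.
r ≈ 365·0.0000459875 = 1.67854%.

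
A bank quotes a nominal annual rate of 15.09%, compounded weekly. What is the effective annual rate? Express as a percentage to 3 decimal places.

EAR = (1 + 15.09%/52)^52 − 1 = (1 + 0.00290192)^52 − 1.
(1 + 0.00290192)^52 ≈ 1.162626, so EAR ≈ 16.26263%.

16.263%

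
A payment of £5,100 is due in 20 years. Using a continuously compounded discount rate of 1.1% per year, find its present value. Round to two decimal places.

£4,092.85

P = A·e^(−rt) = 5,100·e^(−0.22).
e^(−0.22) ≈ 0.802518798, so P ≈ 4,092.8459.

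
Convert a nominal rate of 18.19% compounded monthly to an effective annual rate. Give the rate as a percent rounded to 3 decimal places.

19.786%

One year is 12 periods at 0.0151583 each: (1 + 0.0151583)^12 ≈ 1.197858.
EAR = 1.197858 − 1 ≈ 19.78582%.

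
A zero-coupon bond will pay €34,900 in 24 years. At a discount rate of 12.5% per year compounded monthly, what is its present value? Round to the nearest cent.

Periodic rate = 12.5%/12 = 0.0104167; 288 periods.
P = 34,900/(1 + 0.125/12)^288 ≈ 34,900/19.776268658 ≈ 1,764.7414.

€1,764.74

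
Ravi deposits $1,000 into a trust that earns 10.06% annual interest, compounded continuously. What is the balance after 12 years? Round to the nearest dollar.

$3,344

A = P·e^(rt) = 1,000·e^(0.1006·12) = 1,000·e^1.2072.
e^1.2072 ≈ 3.344108029, so A ≈ 3,344.1080.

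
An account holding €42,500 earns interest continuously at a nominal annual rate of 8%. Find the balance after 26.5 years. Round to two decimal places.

€354,073.34

A = P·e^(rt) = 42,500·e^(0.08·26.5) = 42,500·e^2.12.
e^2.12 ≈ 8.33113748769, so A ≈ 354,073.3432.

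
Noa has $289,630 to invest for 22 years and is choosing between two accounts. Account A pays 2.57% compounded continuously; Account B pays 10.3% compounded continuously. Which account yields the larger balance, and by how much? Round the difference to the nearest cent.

Account A growth factor: e^(0.0257·22) = e^0.5654 ≈ 1.76015170261; balance ≈ 509,792.7376.
Account B growth factor: e^(0.103·22) = e^2.266 ≈ 9.640760542879; balance ≈ 2,792,253.4760.
Account B is larger by 2,282,460.7384.

Account B, by $2,282,460.74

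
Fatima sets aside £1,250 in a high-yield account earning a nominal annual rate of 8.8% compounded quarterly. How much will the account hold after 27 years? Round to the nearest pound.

Growth factor = (1 + 0.022)^108 ≈ 10.48809823.
A ≈ 1,250 × 10.48809823 ≈ 13,110.1228.

£13,110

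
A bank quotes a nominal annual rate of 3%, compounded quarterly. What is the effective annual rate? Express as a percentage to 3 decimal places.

3.034%

One year is 4 periods at 0.0075 each: (1 + 0.0075)^4 ≈ 1.030339.
EAR = 1.030339 − 1 ≈ 3.03392%.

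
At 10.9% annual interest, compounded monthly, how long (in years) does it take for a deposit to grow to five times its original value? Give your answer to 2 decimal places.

14.83 years

(1 + 0.00908333)^(12t) = 5.
12t = ln 5 / ln(1 + 0.00908333) ≈ 1.6094/0.00904233 ≈ 177.9893.
t ≈ 14.8324.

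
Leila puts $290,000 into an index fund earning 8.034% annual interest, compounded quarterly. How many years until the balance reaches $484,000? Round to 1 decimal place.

(1 + 0.020085)^(4t) = 484,000/290,000 = 1.669.
4t·ln(1 + 0.020085) = ln(1.669); 4t = 0.5122/0.019886 ≈ 25.7571.
t ≈ 6.4393 years.

6.4 years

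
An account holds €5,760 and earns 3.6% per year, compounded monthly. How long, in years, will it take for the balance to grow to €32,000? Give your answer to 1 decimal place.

47.7 years

We need (1 + 0.003)^(12t) = 5.5556, so 12t = ln 5.5556 / ln 1.003 ≈ 572.4564.
t ≈ 572.4564/12 = 47.7047 years.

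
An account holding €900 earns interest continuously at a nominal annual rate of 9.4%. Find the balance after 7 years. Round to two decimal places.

A = P·e^(rt) = 900·e^(0.094·7) = 900·e^0.658.
e^0.658 ≈ 1.930926617, so A ≈ 1,737.8340.

€1,737.83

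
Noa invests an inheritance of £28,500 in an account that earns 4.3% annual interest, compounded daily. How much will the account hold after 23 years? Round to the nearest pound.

£76,619

Growth factor = (1 + 0.043/365)^8395 ≈ 2.6883879756.
A ≈ 28,500 × 2.6883879756 ≈ 76,619.0573.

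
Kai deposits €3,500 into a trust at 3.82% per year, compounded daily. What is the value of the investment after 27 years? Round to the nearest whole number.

Periodic rate = 3.82%/365 = 0.000104658; periods = 365·27 = 9855.
A = 3,500·(1 + 0.0382/365)^9855 ≈ 3,500·2.804838697 ≈ 9,816.9354.

€9,817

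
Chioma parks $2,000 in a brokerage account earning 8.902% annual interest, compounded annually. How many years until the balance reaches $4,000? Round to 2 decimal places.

(1 + 0.08902)^t = 4,000/2,000 = 2.
t·ln(1 + 0.08902) = ln(2); t = 0.69315/0.0852782 ≈ 8.1281.

8.13 years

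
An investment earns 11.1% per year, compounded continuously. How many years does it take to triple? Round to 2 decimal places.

e^(0.111t) = 3, so 0.111t = ln 3 ≈ 1.0986.
t ≈ 1.0986/0.111 ≈ 9.8974.

9.90 years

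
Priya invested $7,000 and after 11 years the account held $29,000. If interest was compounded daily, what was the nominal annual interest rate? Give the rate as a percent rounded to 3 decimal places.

12.924%

The 4015-period growth factor is 29,000/7,000 = 4.14286.
r/365 = 4.14286^(1/4015) − 1 ≈ 0.000354082, so r ≈ 365·0.000354082 = 12.92398%.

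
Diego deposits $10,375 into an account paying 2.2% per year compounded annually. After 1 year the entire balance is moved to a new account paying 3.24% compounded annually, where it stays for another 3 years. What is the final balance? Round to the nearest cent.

$11,667.64

After 1 years at 2.2%: 10,375 × 1.022 ≈ 10,603.2500.
Then 3 years at 3.24%: 10,603.2500 × 1.1003832922 ≈ 11,667.6391.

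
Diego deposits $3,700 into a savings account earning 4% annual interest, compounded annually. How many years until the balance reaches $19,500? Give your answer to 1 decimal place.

We need (1 + 0.04)^t = 5.2703, so t = ln 5.2703 / ln 1.04 ≈ 42.3776.

42.4 years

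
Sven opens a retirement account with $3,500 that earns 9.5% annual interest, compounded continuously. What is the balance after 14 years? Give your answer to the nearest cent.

$13,233.65

A = P·e^(rt) = 3,500·e^(0.095·14) = 3,500·e^1.33.
e^1.33 ≈ 3.7810433876, so A ≈ 13,233.6519.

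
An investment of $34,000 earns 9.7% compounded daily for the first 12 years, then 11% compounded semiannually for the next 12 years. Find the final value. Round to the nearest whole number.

After 12 years at 9.7%: 34,000 × 3.20222332913 ≈ 108,875.5932.
Then 12 years at 11%: 108,875.5932 × 3.61458990391 ≈ 393,540.6199.

$393,541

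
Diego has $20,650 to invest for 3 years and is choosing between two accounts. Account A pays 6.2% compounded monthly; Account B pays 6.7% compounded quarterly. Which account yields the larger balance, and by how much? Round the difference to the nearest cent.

Account B, by $345.79

Account A growth factor: (1 + 0.062/12)^36 ≈ 1.2038456592; balance ≈ 24,859.4129.
Account B growth factor: (1 + 0.01675)^12 ≈ 1.2205910268; balance ≈ 25,205.2047.
Account B is larger by 345.7918.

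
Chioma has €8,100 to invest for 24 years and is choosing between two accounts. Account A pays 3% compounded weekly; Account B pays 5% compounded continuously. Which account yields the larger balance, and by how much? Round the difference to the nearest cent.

A: (1 + 0.03/52)^1248 ≈ 2.054006729, so 8,100 × 2.054006729 ≈ 16,637.4545.
B: e^(0.05·24) = e^1.2 ≈ 3.3201169227, so 8,100 × 3.3201169227 ≈ 26,892.9471.
Difference ≈ 10,255.4926 in favor of B.

Account B, by €10,255.49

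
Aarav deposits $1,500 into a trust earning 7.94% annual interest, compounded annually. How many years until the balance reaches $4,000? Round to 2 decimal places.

(1 + 0.0794)^t = 4,000/1,500 = 2.6667.
t·ln(1 + 0.0794) = ln(2.6667); t = 0.98083/0.0764053 ≈ 12.8372.

12.84 years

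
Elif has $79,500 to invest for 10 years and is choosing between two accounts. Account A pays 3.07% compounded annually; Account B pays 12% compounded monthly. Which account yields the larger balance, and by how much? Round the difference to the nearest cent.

A: (1 + 0.0307)^10 ≈ 1.35307777459, so 79,500 × 1.35307777459 ≈ 107,569.6831.
B: (1 + 0.01)^120 ≈ 3.30038689457, so 79,500 × 3.30038689457 ≈ 262,380.7581.
Difference ≈ 154,811.0750 in favor of B.

Account B, by $154,811.08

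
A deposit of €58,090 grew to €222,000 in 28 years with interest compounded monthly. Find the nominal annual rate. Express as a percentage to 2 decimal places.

(1 + r/12)^336 = 222,000/58,090 = 3.82166.
1 + r/12 = 3.82166^(1/336) ≈ 1.003998, so r/12 ≈ 0.0039981.
r ≈ 12·0.0039981 = 4.79772%.

4.80%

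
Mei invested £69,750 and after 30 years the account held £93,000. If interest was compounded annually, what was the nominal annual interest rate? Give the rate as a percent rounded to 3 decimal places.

The 30-period growth factor is 93,000/69,750 = 1.33333.
r = 1.33333^(1/30) − 1 ≈ 0.00963553, i.e. 0.96355%.

0.964%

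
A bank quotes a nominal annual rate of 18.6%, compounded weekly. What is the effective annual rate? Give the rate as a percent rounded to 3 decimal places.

20.402%

One year is 52 periods at 0.00357692 each: (1 + 0.00357692)^52 ≈ 1.204023.
EAR = 1.204023 − 1 ≈ 20.40226%.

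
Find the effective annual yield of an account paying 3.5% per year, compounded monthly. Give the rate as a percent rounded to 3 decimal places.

EAR = (1 + 3.5%/12)^12 − 1 = (1 + 0.00291667)^12 − 1.
(1 + 0.00291667)^12 ≈ 1.035567, so EAR ≈ 3.55670%.

3.557%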